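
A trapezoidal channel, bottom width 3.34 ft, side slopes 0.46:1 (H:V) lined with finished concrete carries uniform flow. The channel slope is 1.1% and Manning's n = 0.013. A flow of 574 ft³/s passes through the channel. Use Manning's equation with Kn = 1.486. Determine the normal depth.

Manning's equation rearranged: A R^(2/3) = nQ / (1.486·√S) = 0.013 × 574 / (1.486 × √0.011) = 47.88.
At y = 4.24 ft: A R^(2/3) = 32.82 — low.
At y = 5.92 ft: A R^(2/3) = 60.58 — high.
At y = 5.22 ft: A R^(2/3) = 47.9 — matches.

y_n = 5.22 ft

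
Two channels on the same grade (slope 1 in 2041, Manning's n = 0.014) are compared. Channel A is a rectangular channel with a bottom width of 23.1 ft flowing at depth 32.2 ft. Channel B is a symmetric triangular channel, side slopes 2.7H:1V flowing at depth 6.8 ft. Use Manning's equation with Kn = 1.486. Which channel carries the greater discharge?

Channel A: Flow area A = b·y = 23.1 × 32.2 = 743.8 ft². Wetted perimeter P = b + 2y = 23.1 + 2×32.2 = 87.5 ft. Hydraulic radius R = A/P = 743.8/87.5 = 8.501 ft. Q_A = (1.486/0.014)·743.8·8.501^(2/3)·√0.00049 = 7279 ft³/s.
Channel B: For a triangular section with side slope z = 2.7: A = zy² = 2.7×6.8² = 124.8 ft²; P = 2y√(1+z²) = 2×6.8×2.879 = 39.16 ft. Hydraulic radius R = A/P = 124.8/39.16 = 3.188 ft. Q_B = (1.486/0.014)·124.8·3.188^(2/3)·√0.00049 = 635.4 ft³/s.
Q_A = 7279 ft³/s vs Q_B = 635.4 ft³/s, so channel A carries more.

channel A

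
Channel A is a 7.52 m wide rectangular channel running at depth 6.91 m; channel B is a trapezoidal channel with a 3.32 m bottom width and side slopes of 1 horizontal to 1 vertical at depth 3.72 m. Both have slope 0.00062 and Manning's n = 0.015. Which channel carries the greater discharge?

channel A

Channel A: Flow area A = b·y = 7.52 × 6.91 = 51.96 m². Wetted perimeter P = b + 2y = 7.52 + 2×6.91 = 21.34 m. Hydraulic radius R = A/P = 51.96/21.34 = 2.435 m. Q_A = (1/0.015)·51.96·2.435^(2/3)·√0.00062 = 156.1 m³/s.
Channel B: With bottom width b = 3.32 m and side slope z = 1: A = (b + zy)y = (3.32 + 1×3.72)×3.72 = 26.19 m²; P = b + 2y√(1+z²) = 3.32 + 2×3.72×1.414 = 13.84 m. Hydraulic radius R = A/P = 26.19/13.84 = 1.892 m. Q_B = (1/0.015)·26.19·1.892^(2/3)·√0.00062 = 66.5 m³/s.
Q_A = 156.1 m³/s vs Q_B = 66.5 m³/s, so channel A carries more.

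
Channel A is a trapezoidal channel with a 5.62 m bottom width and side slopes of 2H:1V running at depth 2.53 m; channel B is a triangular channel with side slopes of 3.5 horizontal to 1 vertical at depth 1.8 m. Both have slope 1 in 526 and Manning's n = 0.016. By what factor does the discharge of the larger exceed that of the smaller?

3.58

Channel A: With bottom width b = 5.62 m and side slope z = 2: A = (b + zy)y = (5.62 + 2×2.53)×2.53 = 27.02 m²; P = b + 2y√(1+z²) = 5.62 + 2×2.53×2.236 = 16.93 m. Hydraulic radius R = A/P = 27.02/16.93 = 1.596 m. Q_A = (1/0.016)·27.02·1.596^(2/3)·√0.001901 = 100.5 m³/s.
Channel B: For a triangular section with side slope z = 3.5: A = zy² = 3.5×1.8² = 11.34 m²; P = 2y√(1+z²) = 2×1.8×3.64 = 13.1 m. Hydraulic radius R = A/P = 11.34/13.1 = 0.8654 m. Q_B = (1/0.016)·11.34·0.8654^(2/3)·√0.001901 = 28.06 m³/s.
The larger discharge is 100.5 m³/s and the smaller is 28.06 m³/s; the ratio is 3.58.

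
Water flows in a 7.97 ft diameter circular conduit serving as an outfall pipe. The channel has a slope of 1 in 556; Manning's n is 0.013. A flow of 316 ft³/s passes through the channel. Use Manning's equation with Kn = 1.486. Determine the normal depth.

y_n = 5.52 ft

Manning's equation rearranged: A R^(2/3) = nQ / (1.486·√S) = 0.013 × 316 / (1.486 × √0.001799) = 65.19.
At y = 6.89 ft: A R^(2/3) = 82.38 — too large.
At y = 4.79 ft: A R^(2/3) = 53.21 — too small.
At y = 5.52 ft: A R^(2/3) = 65.22 — ≈ 65.19.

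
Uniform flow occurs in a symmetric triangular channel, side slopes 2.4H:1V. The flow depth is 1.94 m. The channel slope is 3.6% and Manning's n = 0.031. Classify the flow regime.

supercritical

For a triangular section with side slope z = 2.4: A = zy² = 2.4×1.94² = 9.033 m²; P = 2y√(1+z²) = 2×1.94×2.6 = 10.09 m.
Hydraulic radius R = A/P = 9.033/10.09 = 0.8954 m.
V = (1/n) R^(2/3) √S = (1/0.031) × 0.8954^(2/3) × √0.036 = 5.686 m/s. Hydraulic depth D_h = A/T = 9.033/9.312 = 0.97 m.
Froude number Fr = V/√(g·D_h) = 5.686/√(9.81×0.97) = 1.84, which is greater than 1, so the flow is supercritical.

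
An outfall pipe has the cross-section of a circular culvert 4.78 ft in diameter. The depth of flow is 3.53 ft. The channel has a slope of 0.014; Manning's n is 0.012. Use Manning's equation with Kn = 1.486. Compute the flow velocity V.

V = 18.7 ft/s

For a circular section of diameter D = 4.78 ft at depth y = 3.53 ft, the central angle is θ = 2 arccos(1 − 2y/D) = 4.136 rad. Then A = (D²/8)(θ − sin θ) = 14.21 ft² and P = Dθ/2 = 9.885 ft.
Hydraulic radius R = A/P = 14.21/9.885 = 1.437 ft.
From Manning's equation, V = (1.486/n) R^(2/3) S^(1/2) = (1.486/0.012) × 1.437^(2/3) × 0.014^(1/2) = 18.7 ft/s.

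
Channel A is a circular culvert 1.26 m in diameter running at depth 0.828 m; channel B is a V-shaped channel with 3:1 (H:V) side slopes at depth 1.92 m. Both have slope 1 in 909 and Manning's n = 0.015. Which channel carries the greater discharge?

channel B

Channel A: For a circular section of diameter D = 1.26 m at depth y = 0.828 m, the central angle is θ = 2 arccos(1 − 2y/D) = 3.781 rad. Then A = (D²/8)(θ − sin θ) = 0.8688 m² and P = Dθ/2 = 2.382 m. Hydraulic radius R = A/P = 0.8688/2.382 = 0.3647 m. Q_A = (1/0.015)·0.8688·0.3647^(2/3)·√0.0011 = 0.9806 m³/s.
Channel B: For a triangular section with side slope z = 3: A = zy² = 3×1.92² = 11.06 m²; P = 2y√(1+z²) = 2×1.92×3.162 = 12.14 m. Hydraulic radius R = A/P = 11.06/12.14 = 0.9107 m. Q_B = (1/0.015)·11.06·0.9107^(2/3)·√0.0011 = 22.98 m³/s.
Q_A = 0.9806 m³/s vs Q_B = 22.98 m³/s, so channel B carries more.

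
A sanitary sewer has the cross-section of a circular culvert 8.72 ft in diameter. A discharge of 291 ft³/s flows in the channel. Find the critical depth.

At critical depth, Q² T / (g A³) = 1, i.e. A³/T = Q²/g = 291²/32.2 = 2630.
At y = 3.42 ft: A³/T = 1205 — low.
At y = 4.57 ft: A³/T = 3654 — high.
At y = 4.19 ft: A³/T = 2623 — close enough.

y_c = 4.19 ft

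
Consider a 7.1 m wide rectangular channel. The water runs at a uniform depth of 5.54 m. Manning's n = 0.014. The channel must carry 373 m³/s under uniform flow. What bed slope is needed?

S = 0.0063

Flow area A = b·y = 7.1 × 5.54 = 39.33 m². Wetted perimeter P = b + 2y = 7.1 + 2×5.54 = 18.18 m.
Hydraulic radius R = A/P = 39.33/18.18 = 2.164 m.
From Manning's equation, S = [nQ / (1 A R^(2/3))]² = [0.014 × 373 / (1 × 39.33 × 2.164^(2/3))]² = 0.0063.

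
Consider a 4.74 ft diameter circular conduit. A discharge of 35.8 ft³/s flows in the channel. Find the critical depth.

y_c = 1.69 ft

At critical depth, Q² T / (g A³) = 1, i.e. A³/T = Q²/g = 35.8²/32.2 = 39.8.
Try y = 1.5 ft: A³/T = 24.99 — short.
Try y = 1.69 ft: A³/T = 39.61 — matches.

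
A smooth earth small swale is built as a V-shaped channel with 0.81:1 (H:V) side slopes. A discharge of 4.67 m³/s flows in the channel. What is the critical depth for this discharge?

At critical depth, Q² T / (g A³) = 1, i.e. A³/T = Q²/g = 4.67²/9.81 = 2.223.
At y = 1.07 m: A³/T = 0.4601 — too small.
At y = 1.86 m: A³/T = 7.303 — too large.
At y = 1.47 m: A³/T = 2.252 — close enough.

y_c = 1.47 m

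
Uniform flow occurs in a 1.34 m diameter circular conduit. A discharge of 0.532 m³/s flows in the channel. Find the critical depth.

At critical depth, Q² T / (g A³) = 1, i.e. A³/T = Q²/g = 0.532²/9.81 = 0.02885.
Trying y = 0.462 m: A³/T = 0.06283 — too large.
Trying y = 0.378 m: A³/T = 0.02889 — ≈ 0.02885.

y_c = 0.378 m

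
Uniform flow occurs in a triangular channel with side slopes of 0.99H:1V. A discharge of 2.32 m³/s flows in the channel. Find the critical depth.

At critical depth, Q² T / (g A³) = 1, i.e. A³/T = Q²/g = 2.32²/9.81 = 0.5487.
Trying y = 1.22 m: A³/T = 1.324 — too large.
Trying y = 0.844 m: A³/T = 0.2099 — too small.
Trying y = 1.02 m: A³/T = 0.5411 — matches.

y_c = 1.02 m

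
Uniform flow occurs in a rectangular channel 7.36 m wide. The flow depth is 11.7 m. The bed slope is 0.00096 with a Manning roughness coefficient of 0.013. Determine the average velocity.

V = 4.73 m/s

Flow area A = b·y = 7.36 × 11.7 = 86.11 m². Wetted perimeter P = b + 2y = 7.36 + 2×11.7 = 30.76 m.
Hydraulic radius R = A/P = 86.11/30.76 = 2.799 m.
From Manning's equation, V = (1/n) R^(2/3) S^(1/2) = (1/0.013) × 2.799^(2/3) × 0.00096^(1/2) = 4.73 m/s.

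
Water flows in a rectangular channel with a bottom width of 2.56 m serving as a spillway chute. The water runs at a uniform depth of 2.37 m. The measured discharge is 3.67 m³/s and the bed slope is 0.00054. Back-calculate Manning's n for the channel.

Flow area A = b·y = 2.56 × 2.37 = 6.067 m². Wetted perimeter P = b + 2y = 2.56 + 2×2.37 = 7.3 m.
Hydraulic radius R = A/P = 6.067/7.3 = 0.8311 m.
Rearranging Manning's equation: n = (1/Q) A R^(2/3) S^(1/2) = (1/3.67) × 6.067 × 0.8311^(2/3) × √0.00054 = 0.034.

n = 0.034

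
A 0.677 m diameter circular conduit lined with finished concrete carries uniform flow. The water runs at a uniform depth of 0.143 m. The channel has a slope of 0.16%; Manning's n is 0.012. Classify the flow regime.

For a circular section of diameter D = 0.677 m at depth y = 0.143 m, the central angle is θ = 2 arccos(1 − 2y/D) = 1.91 rad. Then A = (D²/8)(θ − sin θ) = 0.05541 m² and P = Dθ/2 = 0.6466 m.
Hydraulic radius R = A/P = 0.05541/0.6466 = 0.0857 m.
V = (1/n) R^(2/3) √S = (1/0.012) × 0.0857^(2/3) × √0.0016 = 0.6479 m/s. Hydraulic depth D_h = A/T = 0.05541/0.5527 = 0.1003 m.
Froude number Fr = V/√(g·D_h) = 0.6479/√(9.81×0.1003) = 0.653, which is less than 1, so the flow is subcritical.

subcritical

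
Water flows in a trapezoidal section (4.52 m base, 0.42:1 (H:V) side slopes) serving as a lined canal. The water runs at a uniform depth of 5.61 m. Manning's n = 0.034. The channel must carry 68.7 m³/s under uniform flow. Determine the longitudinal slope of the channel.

S = 0.0012

With bottom width b = 4.52 m and side slope z = 0.42: A = (b + zy)y = (4.52 + 0.42×5.61)×5.61 = 38.58 m²; P = b + 2y√(1+z²) = 4.52 + 2×5.61×1.085 = 16.69 m.
Hydraulic radius R = A/P = 38.58/16.69 = 2.311 m.
From Manning's equation, S = [nQ / (1 A R^(2/3))]² = [0.034 × 68.7 / (1 × 38.58 × 2.311^(2/3))]² = 0.0012.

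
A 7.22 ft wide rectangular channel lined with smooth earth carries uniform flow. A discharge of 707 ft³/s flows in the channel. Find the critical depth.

For a rectangular channel, critical depth y_c = (q²/g)^(1/3) where q = Q/b = 707/7.22 = 97.92 ft²/s.
So y_c = (97.92²/32.2)^(1/3) = 6.68 ft.

y_c = 6.68 ft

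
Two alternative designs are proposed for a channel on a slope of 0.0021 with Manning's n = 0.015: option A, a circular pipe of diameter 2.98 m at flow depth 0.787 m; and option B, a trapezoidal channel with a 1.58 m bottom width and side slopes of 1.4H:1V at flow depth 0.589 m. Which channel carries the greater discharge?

channel A

Channel A: For a circular section of diameter D = 2.98 m at depth y = 0.787 m, the central angle is θ = 2 arccos(1 − 2y/D) = 2.159 rad. Then A = (D²/8)(θ − sin θ) = 1.473 m² and P = Dθ/2 = 3.217 m. Hydraulic radius R = A/P = 1.473/3.217 = 0.4579 m. Q_A = (1/0.015)·1.473·0.4579^(2/3)·√0.0021 = 2.673 m³/s.
Channel B: With bottom width b = 1.58 m and side slope z = 1.4: A = (b + zy)y = (1.58 + 1.4×0.589)×0.589 = 1.416 m²; P = b + 2y√(1+z²) = 1.58 + 2×0.589×1.72 = 3.607 m. Hydraulic radius R = A/P = 1.416/3.607 = 0.3927 m. Q_B = (1/0.015)·1.416·0.3927^(2/3)·√0.0021 = 2.32 m³/s.
Q_A = 2.673 m³/s vs Q_B = 2.32 m³/s, so channel A carries more.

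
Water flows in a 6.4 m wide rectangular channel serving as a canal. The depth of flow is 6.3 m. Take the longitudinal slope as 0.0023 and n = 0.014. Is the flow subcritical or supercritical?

subcritical

Flow area A = b·y = 6.4 × 6.3 = 40.32 m². Wetted perimeter P = b + 2y = 6.4 + 2×6.3 = 19 m.
Hydraulic radius R = A/P = 40.32/19 = 2.122 m.
V = (1/n) R^(2/3) √S = (1/0.014) × 2.122^(2/3) × √0.0023 = 5.657 m/s. Hydraulic depth D_h = A/T = 40.32/6.4 = 6.3 m.
Froude number Fr = V/√(g·D_h) = 5.657/√(9.81×6.3) = 0.72, which is less than 1, so the flow is subcritical.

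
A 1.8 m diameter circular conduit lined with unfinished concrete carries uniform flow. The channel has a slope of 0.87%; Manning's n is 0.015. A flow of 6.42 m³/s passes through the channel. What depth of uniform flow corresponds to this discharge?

y_n = 1.1 m

Manning's equation rearranged: A R^(2/3) = nQ / (1·√S) = 0.015 × 6.42 / (√0.0087) = 1.032.
Trying y = 0.938 m: A R^(2/3) = 0.801 — short.
Trying y = 1.32 m: A R^(2/3) = 1.327 — over.
Trying y = 1.1 m: A R^(2/3) = 1.032 — matches.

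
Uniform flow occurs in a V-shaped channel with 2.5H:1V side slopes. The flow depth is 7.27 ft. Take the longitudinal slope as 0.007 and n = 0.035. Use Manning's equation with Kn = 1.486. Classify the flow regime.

For a triangular section with side slope z = 2.5: A = zy² = 2.5×7.27² = 132.1 ft²; P = 2y√(1+z²) = 2×7.27×2.693 = 39.15 ft.
Hydraulic radius R = A/P = 132.1/39.15 = 3.375 ft.
V = (1.486/n) R^(2/3) √S = (1.486/0.035) × 3.375^(2/3) × √0.007 = 7.993 ft/s. Hydraulic depth D_h = A/T = 132.1/36.35 = 3.635 ft.
Froude number Fr = V/√(g·D_h) = 7.993/√(32.2×3.635) = 0.739, which is less than 1, so the flow is subcritical.

subcritical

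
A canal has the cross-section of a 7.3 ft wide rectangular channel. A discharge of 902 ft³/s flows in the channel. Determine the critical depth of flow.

For a rectangular channel, critical depth y_c = (q²/g)^(1/3) where q = Q/b = 902/7.3 = 123.6 ft²/s.
So y_c = (123.6²/32.2)^(1/3) = 7.8 ft.

y_c = 7.8 ft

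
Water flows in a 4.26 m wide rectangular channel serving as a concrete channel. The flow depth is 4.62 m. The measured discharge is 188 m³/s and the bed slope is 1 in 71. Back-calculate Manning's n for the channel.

n = 0.016

Flow area A = b·y = 4.26 × 4.62 = 19.68 m². Wetted perimeter P = b + 2y = 4.26 + 2×4.62 = 13.5 m.
Hydraulic radius R = A/P = 19.68/13.5 = 1.458 m.
Rearranging Manning's equation: n = (1/Q) A R^(2/3) S^(1/2) = (1/188) × 19.68 × 1.458^(2/3) × √0.01408 = 0.016.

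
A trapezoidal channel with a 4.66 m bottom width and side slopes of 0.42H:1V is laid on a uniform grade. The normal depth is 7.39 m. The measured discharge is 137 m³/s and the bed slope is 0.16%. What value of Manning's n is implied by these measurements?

With bottom width b = 4.66 m and side slope z = 0.42: A = (b + zy)y = (4.66 + 0.42×7.39)×7.39 = 57.37 m²; P = b + 2y√(1+z²) = 4.66 + 2×7.39×1.085 = 20.69 m.
Hydraulic radius R = A/P = 57.37/20.69 = 2.773 m.
Rearranging Manning's equation: n = (1/Q) A R^(2/3) S^(1/2) = (1/137) × 57.37 × 2.773^(2/3) × √0.0016 = 0.0331.

n = 0.0331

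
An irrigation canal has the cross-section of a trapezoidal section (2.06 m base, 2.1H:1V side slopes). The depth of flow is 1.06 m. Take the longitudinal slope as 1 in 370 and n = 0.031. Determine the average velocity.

V = 1.26 m/s

With bottom width b = 2.06 m and side slope z = 2.1: A = (b + zy)y = (2.06 + 2.1×1.06)×1.06 = 4.543 m²; P = b + 2y√(1+z²) = 2.06 + 2×1.06×2.326 = 6.991 m.
Hydraulic radius R = A/P = 4.543/6.991 = 0.6499 m.
From Manning's equation, V = (1/n) R^(2/3) S^(1/2) = (1/0.031) × 0.6499^(2/3) × 0.002703^(1/2) = 1.26 m/s.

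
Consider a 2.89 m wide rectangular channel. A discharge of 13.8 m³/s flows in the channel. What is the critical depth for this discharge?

y_c = 1.32 m

For a rectangular channel, critical depth y_c = (q²/g)^(1/3) where q = Q/b = 13.8/2.89 = 4.775 m²/s.
So y_c = (4.775²/9.81)^(1/3) = 1.32 m.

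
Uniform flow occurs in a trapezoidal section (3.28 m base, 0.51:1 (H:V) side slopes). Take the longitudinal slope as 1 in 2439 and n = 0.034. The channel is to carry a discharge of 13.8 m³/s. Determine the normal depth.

y_n = 3.42 m

Manning's equation rearranged: A R^(2/3) = nQ / (1·√S) = 0.034 × 13.8 / (√0.00041) = 23.17.
At y = 2.79 m: A R^(2/3) = 16.22 — low.
At y = 4.22 m: A R^(2/3) = 33.89 — high.
At y = 3.42 m: A R^(2/3) = 23.19 — ≈ 23.17.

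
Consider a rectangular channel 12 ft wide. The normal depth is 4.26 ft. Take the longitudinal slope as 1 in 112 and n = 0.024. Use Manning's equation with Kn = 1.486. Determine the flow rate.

Q = 550 ft³/s

Flow area A = b·y = 12 × 4.26 = 51.12 ft². Wetted perimeter P = b + 2y = 12 + 2×4.26 = 20.52 ft.
Hydraulic radius R = A/P = 51.12/20.52 = 2.491 ft.
Manning's equation: Q = (1.486/n) A R^(2/3) S^(1/2) = (1.486/0.024) × 51.12 × 2.491^(2/3) × 0.008929^(1/2) = 550 ft³/s.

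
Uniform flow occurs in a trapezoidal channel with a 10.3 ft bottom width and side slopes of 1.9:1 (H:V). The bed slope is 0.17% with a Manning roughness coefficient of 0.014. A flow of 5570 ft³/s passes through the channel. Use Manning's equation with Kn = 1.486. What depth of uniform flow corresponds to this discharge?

y_n = 11.6 ft

Manning's equation rearranged: A R^(2/3) = nQ / (1.486·√S) = 0.014 × 5570 / (1.486 × √0.0017) = 1273.
Try y = 14 ft: A R^(2/3) = 1950 — high.
Try y = 9.06 ft: A R^(2/3) = 735.3 — low.
Try y = 11.6 ft: A R^(2/3) = 1272 — ≈ 1273.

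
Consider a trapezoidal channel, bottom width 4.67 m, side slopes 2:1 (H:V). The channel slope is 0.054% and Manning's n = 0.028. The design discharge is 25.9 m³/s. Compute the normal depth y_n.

y_n = 2.47 m

Manning's equation rearranged: A R^(2/3) = nQ / (1·√S) = 0.028 × 25.9 / (√0.00054) = 31.21.
Try y = 2.85 m: A R^(2/3) = 42.05 — over.
Try y = 2.47 m: A R^(2/3) = 31.25 — matches.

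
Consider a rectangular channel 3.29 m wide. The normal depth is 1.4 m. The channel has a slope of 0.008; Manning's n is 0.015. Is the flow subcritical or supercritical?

supercritical

Flow area A = b·y = 3.29 × 1.4 = 4.606 m². Wetted perimeter P = b + 2y = 3.29 + 2×1.4 = 6.09 m.
Hydraulic radius R = A/P = 4.606/6.09 = 0.7563 m.
V = (1/n) R^(2/3) √S = (1/0.015) × 0.7563^(2/3) × √0.008 = 4.95 m/s. Hydraulic depth D_h = A/T = 4.606/3.29 = 1.4 m.
Froude number Fr = V/√(g·D_h) = 4.95/√(9.81×1.4) = 1.34, which is greater than 1, so the flow is supercritical.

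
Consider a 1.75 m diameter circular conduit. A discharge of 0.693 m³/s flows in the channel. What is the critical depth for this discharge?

At critical depth, Q² T / (g A³) = 1, i.e. A³/T = Q²/g = 0.693²/9.81 = 0.04896.
Trying y = 0.277 m: A³/T = 0.01145 — short.
Trying y = 0.494 m: A³/T = 0.11 — over.
Trying y = 0.401 m: A³/T = 0.04884 — close enough.

y_c = 0.401 m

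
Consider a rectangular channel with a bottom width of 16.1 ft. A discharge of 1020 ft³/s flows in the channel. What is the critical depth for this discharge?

For a rectangular channel, critical depth y_c = (q²/g)^(1/3) where q = Q/b = 1020/16.1 = 63.35 ft²/s.
So y_c = (63.35²/32.2)^(1/3) = 5 ft.

y_c = 5 ft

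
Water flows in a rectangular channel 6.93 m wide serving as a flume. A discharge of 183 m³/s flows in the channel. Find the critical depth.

y_c = 4.14 m

For a rectangular channel, critical depth y_c = (q²/g)^(1/3) where q = Q/b = 183/6.93 = 26.41 m²/s.
So y_c = (26.41²/9.81)^(1/3) = 4.14 m.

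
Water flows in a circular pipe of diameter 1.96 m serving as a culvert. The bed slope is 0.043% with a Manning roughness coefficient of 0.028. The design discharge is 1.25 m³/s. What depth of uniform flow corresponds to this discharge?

y_n = 1.45 m

Manning's equation rearranged: A R^(2/3) = nQ / (1·√S) = 0.028 × 1.25 / (√0.00043) = 1.688.
At y = 1.11 m: A R^(2/3) = 1.151 — low.
At y = 1.67 m: A R^(2/3) = 1.936 — high.
At y = 1.45 m: A R^(2/3) = 1.683 — matches.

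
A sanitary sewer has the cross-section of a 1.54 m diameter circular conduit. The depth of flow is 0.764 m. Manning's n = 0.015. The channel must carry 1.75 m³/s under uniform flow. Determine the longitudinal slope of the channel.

S = 0.00291

For a circular section of diameter D = 1.54 m at depth y = 0.764 m, the central angle is θ = 2 arccos(1 − 2y/D) = 3.126 rad. Then A = (D²/8)(θ − sin θ) = 0.9221 m² and P = Dθ/2 = 2.407 m.
Hydraulic radius R = A/P = 0.9221/2.407 = 0.3831 m.
From Manning's equation, S = [nQ / (1 A R^(2/3))]² = [0.015 × 1.75 / (1 × 0.9221 × 0.3831^(2/3))]² = 0.00291.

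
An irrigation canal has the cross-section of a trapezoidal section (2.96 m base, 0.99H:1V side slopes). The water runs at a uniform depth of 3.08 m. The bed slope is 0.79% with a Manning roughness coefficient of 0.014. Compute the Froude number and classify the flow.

With bottom width b = 2.96 m and side slope z = 0.99: A = (b + zy)y = (2.96 + 0.99×3.08)×3.08 = 18.51 m²; P = b + 2y√(1+z²) = 2.96 + 2×3.08×1.407 = 11.63 m.
Hydraulic radius R = A/P = 18.51/11.63 = 1.592 m.
V = (1/n) R^(2/3) √S = (1/0.014) × 1.592^(2/3) × √0.0079 = 8.655 m/s. Hydraulic depth D_h = A/T = 18.51/9.058 = 2.043 m.
Froude number Fr = V/√(g·D_h) = 8.655/√(9.81×2.043) = 1.93, which is greater than 1, so the flow is supercritical.

supercritical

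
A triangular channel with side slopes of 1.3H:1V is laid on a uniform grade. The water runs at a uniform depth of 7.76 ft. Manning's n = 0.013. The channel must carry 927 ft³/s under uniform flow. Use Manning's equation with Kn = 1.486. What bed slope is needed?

For a triangular section with side slope z = 1.3: A = zy² = 1.3×7.76² = 78.28 ft²; P = 2y√(1+z²) = 2×7.76×1.64 = 25.45 ft.
Hydraulic radius R = A/P = 78.28/25.45 = 3.075 ft.
From Manning's equation, S = [nQ / (1.486 A R^(2/3))]² = [0.013 × 927 / (1.486 × 78.28 × 3.075^(2/3))]² = 0.0024.

S = 0.0024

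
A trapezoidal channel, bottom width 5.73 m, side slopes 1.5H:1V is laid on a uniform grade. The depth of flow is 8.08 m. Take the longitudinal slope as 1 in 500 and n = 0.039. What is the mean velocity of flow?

V = 2.96 m/s

With bottom width b = 5.73 m and side slope z = 1.5: A = (b + zy)y = (5.73 + 1.5×8.08)×8.08 = 144.2 m²; P = b + 2y√(1+z²) = 5.73 + 2×8.08×1.803 = 34.86 m.
Hydraulic radius R = A/P = 144.2/34.86 = 4.137 m.
From Manning's equation, V = (1/n) R^(2/3) S^(1/2) = (1/0.039) × 4.137^(2/3) × 0.002^(1/2) = 2.96 m/s.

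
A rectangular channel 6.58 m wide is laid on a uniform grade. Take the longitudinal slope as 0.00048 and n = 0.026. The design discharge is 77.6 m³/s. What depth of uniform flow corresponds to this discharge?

Manning's equation rearranged: A R^(2/3) = nQ / (1·√S) = 0.026 × 77.6 / (√0.00048) = 92.09.
Trying y = 6.14 m: A R^(2/3) = 67.14 — too small.
Trying y = 9.88 m: A R^(2/3) = 118.7 — too large.
Trying y = 7.97 m: A R^(2/3) = 92.14 — close enough.

y_n = 7.97 m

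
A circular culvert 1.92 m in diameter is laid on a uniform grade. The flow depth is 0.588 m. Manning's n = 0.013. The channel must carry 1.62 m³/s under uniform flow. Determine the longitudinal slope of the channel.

S = 0.00339

For a circular section of diameter D = 1.92 m at depth y = 0.588 m, the central angle is θ = 2 arccos(1 − 2y/D) = 2.346 rad. Then A = (D²/8)(θ − sin θ) = 0.7517 m² and P = Dθ/2 = 2.252 m.
Hydraulic radius R = A/P = 0.7517/2.252 = 0.3338 m.
From Manning's equation, S = [nQ / (1 A R^(2/3))]² = [0.013 × 1.62 / (1 × 0.7517 × 0.3338^(2/3))]² = 0.00339.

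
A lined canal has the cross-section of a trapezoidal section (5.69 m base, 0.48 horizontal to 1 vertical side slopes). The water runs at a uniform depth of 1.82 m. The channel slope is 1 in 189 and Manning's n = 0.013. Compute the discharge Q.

Q = 76.6 m³/s

With bottom width b = 5.69 m and side slope z = 0.48: A = (b + zy)y = (5.69 + 0.48×1.82)×1.82 = 11.95 m²; P = b + 2y√(1+z²) = 5.69 + 2×1.82×1.109 = 9.728 m.
Hydraulic radius R = A/P = 11.95/9.728 = 1.228 m.
Manning's equation: Q = (1/n) A R^(2/3) S^(1/2) = (1/0.013) × 11.95 × 1.228^(2/3) × 0.005291^(1/2) = 76.6 m³/s.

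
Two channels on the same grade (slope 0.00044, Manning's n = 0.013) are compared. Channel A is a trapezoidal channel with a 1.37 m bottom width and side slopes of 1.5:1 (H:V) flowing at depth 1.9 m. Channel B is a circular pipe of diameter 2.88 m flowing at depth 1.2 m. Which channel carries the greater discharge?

Channel A: With bottom width b = 1.37 m and side slope z = 1.5: A = (b + zy)y = (1.37 + 1.5×1.9)×1.9 = 8.018 m²; P = b + 2y√(1+z²) = 1.37 + 2×1.9×1.803 = 8.221 m. Hydraulic radius R = A/P = 8.018/8.221 = 0.9754 m. Q_A = (1/0.013)·8.018·0.9754^(2/3)·√0.00044 = 12.72 m³/s.
Channel B: For a circular section of diameter D = 2.88 m at depth y = 1.2 m, the central angle is θ = 2 arccos(1 − 2y/D) = 2.807 rad. Then A = (D²/8)(θ − sin θ) = 2.569 m² and P = Dθ/2 = 4.042 m. Hydraulic radius R = A/P = 2.569/4.042 = 0.6357 m. Q_B = (1/0.013)·2.569·0.6357^(2/3)·√0.00044 = 3.065 m³/s.
Q_A = 12.72 m³/s vs Q_B = 3.065 m³/s, so channel A carries more.

channel A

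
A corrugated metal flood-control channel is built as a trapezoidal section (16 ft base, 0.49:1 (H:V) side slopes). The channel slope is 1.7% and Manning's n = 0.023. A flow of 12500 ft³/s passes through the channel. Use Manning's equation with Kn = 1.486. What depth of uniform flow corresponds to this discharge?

Manning's equation rearranged: A R^(2/3) = nQ / (1.486·√S) = 0.023 × 12500 / (1.486 × √0.017) = 1484.
Try y = 18.5 ft: A R^(2/3) = 1871 — high.
Try y = 13.4 ft: A R^(2/3) = 1064 — low.
Try y = 16.2 ft: A R^(2/3) = 1479 — matches.

y_n = 16.2 ft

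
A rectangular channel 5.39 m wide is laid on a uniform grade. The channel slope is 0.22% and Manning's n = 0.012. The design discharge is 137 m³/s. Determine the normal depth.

Manning's equation rearranged: A R^(2/3) = nQ / (1·√S) = 0.012 × 137 / (√0.0022) = 35.05.
At y = 3.8 m: A R^(2/3) = 27.75 — short.
At y = 5.6 m: A R^(2/3) = 44.98 — over.
At y = 4.57 m: A R^(2/3) = 35.02 — matches.

y_n = 4.57 m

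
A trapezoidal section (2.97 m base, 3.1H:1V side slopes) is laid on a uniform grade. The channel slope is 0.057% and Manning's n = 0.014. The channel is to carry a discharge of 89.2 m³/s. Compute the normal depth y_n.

Manning's equation rearranged: A R^(2/3) = nQ / (1·√S) = 0.014 × 89.2 / (√0.00057) = 52.31.
At y = 2.49 m: A R^(2/3) = 33.1 — low.
At y = 3.29 m: A R^(2/3) = 63.53 — high.
At y = 3.03 m: A R^(2/3) = 52.3 — ≈ 52.31.

y_n = 3.03 m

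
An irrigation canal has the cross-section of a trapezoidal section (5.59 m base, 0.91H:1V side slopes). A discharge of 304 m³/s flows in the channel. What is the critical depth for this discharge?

At critical depth, Q² T / (g A³) = 1, i.e. A³/T = Q²/g = 304²/9.81 = 9421.
At y = 3.79 m: A³/T = 3219 — too small.
At y = 5.56 m: A³/T = 13220 — too large.
At y = 5.08 m: A³/T = 9413 — matches.

y_c = 5.08 m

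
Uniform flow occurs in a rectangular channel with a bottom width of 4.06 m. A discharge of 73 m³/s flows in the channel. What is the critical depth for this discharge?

y_c = 3.21 m

For a rectangular channel, critical depth y_c = (q²/g)^(1/3) where q = Q/b = 73/4.06 = 17.98 m²/s.
So y_c = (17.98²/9.81)^(1/3) = 3.21 m.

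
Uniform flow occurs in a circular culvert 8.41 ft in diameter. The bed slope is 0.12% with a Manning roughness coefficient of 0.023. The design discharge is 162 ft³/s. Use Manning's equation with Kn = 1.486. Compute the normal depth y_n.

Manning's equation rearranged: A R^(2/3) = nQ / (1.486·√S) = 0.023 × 162 / (1.486 × √0.0012) = 72.38.
Trying y = 5.03 ft: A R^(2/3) = 60.95 — short.
Trying y = 5.66 ft: A R^(2/3) = 72.41 — close enough.

y_n = 5.66 ft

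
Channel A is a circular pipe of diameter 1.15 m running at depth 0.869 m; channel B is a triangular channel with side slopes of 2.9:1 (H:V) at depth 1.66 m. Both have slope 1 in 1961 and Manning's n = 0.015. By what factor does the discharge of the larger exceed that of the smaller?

Channel A: For a circular section of diameter D = 1.15 m at depth y = 0.869 m, the central angle is θ = 2 arccos(1 − 2y/D) = 4.215 rad. Then A = (D²/8)(θ − sin θ) = 0.8421 m² and P = Dθ/2 = 2.424 m. Hydraulic radius R = A/P = 0.8421/2.424 = 0.3474 m. Q_A = (1/0.015)·0.8421·0.3474^(2/3)·√0.0005099 = 0.6265 m³/s.
Channel B: For a triangular section with side slope z = 2.9: A = zy² = 2.9×1.66² = 7.991 m²; P = 2y√(1+z²) = 2×1.66×3.068 = 10.18 m. Hydraulic radius R = A/P = 7.991/10.18 = 0.7847 m. Q_B = (1/0.015)·7.991·0.7847^(2/3)·√0.0005099 = 10.23 m³/s.
The larger discharge is 10.23 m³/s and the smaller is 0.6265 m³/s; the ratio is 16.3.

16.3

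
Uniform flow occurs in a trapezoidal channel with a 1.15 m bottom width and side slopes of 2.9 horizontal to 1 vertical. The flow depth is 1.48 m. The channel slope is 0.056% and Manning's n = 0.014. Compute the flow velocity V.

With bottom width b = 1.15 m and side slope z = 2.9: A = (b + zy)y = (1.15 + 2.9×1.48)×1.48 = 8.054 m²; P = b + 2y√(1+z²) = 1.15 + 2×1.48×3.068 = 10.23 m.
Hydraulic radius R = A/P = 8.054/10.23 = 0.7873 m.
From Manning's equation, V = (1/n) R^(2/3) S^(1/2) = (1/0.014) × 0.7873^(2/3) × 0.00056^(1/2) = 1.44 m/s.

V = 1.44 m/s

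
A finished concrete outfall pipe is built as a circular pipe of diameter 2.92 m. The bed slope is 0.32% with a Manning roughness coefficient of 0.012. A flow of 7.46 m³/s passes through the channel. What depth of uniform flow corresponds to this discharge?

y_n = 1.08 m

Manning's equation rearranged: A R^(2/3) = nQ / (1·√S) = 0.012 × 7.46 / (√0.0032) = 1.583.
Trying y = 1.2 m: A R^(2/3) = 1.922 — too large.
Trying y = 0.801 m: A R^(2/3) = 0.8931 — too small.
Trying y = 1.08 m: A R^(2/3) = 1.583 — ≈ 1.583.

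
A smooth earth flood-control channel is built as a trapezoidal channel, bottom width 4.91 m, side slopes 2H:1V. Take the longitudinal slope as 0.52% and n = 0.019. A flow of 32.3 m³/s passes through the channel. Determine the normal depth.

y_n = 1.25 m

Manning's equation rearranged: A R^(2/3) = nQ / (1·√S) = 0.019 × 32.3 / (√0.0052) = 8.51.
Try y = 1.37 m: A R^(2/3) = 10.13 — over.
Try y = 1.01 m: A R^(2/3) = 5.739 — short.
Try y = 1.25 m: A R^(2/3) = 8.52 — matches.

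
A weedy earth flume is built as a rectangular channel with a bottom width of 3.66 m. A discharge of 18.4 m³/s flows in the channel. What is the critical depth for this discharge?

y_c = 1.37 m

For a rectangular channel, critical depth y_c = (q²/g)^(1/3) where q = Q/b = 18.4/3.66 = 5.027 m²/s.
So y_c = (5.027²/9.81)^(1/3) = 1.37 m.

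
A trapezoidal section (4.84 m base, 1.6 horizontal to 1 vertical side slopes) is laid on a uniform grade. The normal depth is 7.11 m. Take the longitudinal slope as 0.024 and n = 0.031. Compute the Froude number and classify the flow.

With bottom width b = 4.84 m and side slope z = 1.6: A = (b + zy)y = (4.84 + 1.6×7.11)×7.11 = 115.3 m²; P = b + 2y√(1+z²) = 4.84 + 2×7.11×1.887 = 31.67 m.
Hydraulic radius R = A/P = 115.3/31.67 = 3.641 m.
V = (1/n) R^(2/3) √S = (1/0.031) × 3.641^(2/3) × √0.024 = 11.83 m/s. Hydraulic depth D_h = A/T = 115.3/27.59 = 4.179 m.
Froude number Fr = V/√(g·D_h) = 11.83/√(9.81×4.179) = 1.85, which is greater than 1, so the flow is supercritical.

supercritical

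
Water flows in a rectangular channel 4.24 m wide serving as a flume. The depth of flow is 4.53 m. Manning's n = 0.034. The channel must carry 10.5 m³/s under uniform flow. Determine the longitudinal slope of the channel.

S = 0.000212

Flow area A = b·y = 4.24 × 4.53 = 19.21 m². Wetted perimeter P = b + 2y = 4.24 + 2×4.53 = 13.3 m.
Hydraulic radius R = A/P = 19.21/13.3 = 1.444 m.
From Manning's equation, S = [nQ / (1 A R^(2/3))]² = [0.034 × 10.5 / (1 × 19.21 × 1.444^(2/3))]² = 0.000212.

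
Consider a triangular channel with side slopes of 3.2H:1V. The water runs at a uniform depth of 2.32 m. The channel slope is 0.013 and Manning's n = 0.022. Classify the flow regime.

supercritical

For a triangular section with side slope z = 3.2: A = zy² = 3.2×2.32² = 17.22 m²; P = 2y√(1+z²) = 2×2.32×3.353 = 15.56 m.
Hydraulic radius R = A/P = 17.22/15.56 = 1.107 m.
V = (1/n) R^(2/3) √S = (1/0.022) × 1.107^(2/3) × √0.013 = 5.547 m/s. Hydraulic depth D_h = A/T = 17.22/14.85 = 1.16 m.
Froude number Fr = V/√(g·D_h) = 5.547/√(9.81×1.16) = 1.64, which is greater than 1, so the flow is supercritical.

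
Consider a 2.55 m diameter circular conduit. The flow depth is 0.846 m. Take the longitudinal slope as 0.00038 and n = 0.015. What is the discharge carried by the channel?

For a circular section of diameter D = 2.55 m at depth y = 0.846 m, the central angle is θ = 2 arccos(1 − 2y/D) = 2.455 rad. Then A = (D²/8)(θ − sin θ) = 1.481 m² and P = Dθ/2 = 3.13 m.
Hydraulic radius R = A/P = 1.481/3.13 = 0.473 m.
Manning's equation: Q = (1/n) A R^(2/3) S^(1/2) = (1/0.015) × 1.481 × 0.473^(2/3) × 0.00038^(1/2) = 1.17 m³/s.

Q = 1.17 m³/s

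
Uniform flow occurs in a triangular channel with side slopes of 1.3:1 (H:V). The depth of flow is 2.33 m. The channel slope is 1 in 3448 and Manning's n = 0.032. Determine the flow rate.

Q = 3.56 m³/s

For a triangular section with side slope z = 1.3: A = zy² = 1.3×2.33² = 7.058 m²; P = 2y√(1+z²) = 2×2.33×1.64 = 7.643 m.
Hydraulic radius R = A/P = 7.058/7.643 = 0.9234 m.
Manning's equation: Q = (1/n) A R^(2/3) S^(1/2) = (1/0.032) × 7.058 × 0.9234^(2/3) × 0.00029^(1/2) = 3.56 m³/s.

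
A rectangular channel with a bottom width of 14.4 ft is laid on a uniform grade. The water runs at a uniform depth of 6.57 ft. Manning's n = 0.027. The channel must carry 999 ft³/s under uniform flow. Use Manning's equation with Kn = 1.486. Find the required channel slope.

Flow area A = b·y = 14.4 × 6.57 = 94.61 ft². Wetted perimeter P = b + 2y = 14.4 + 2×6.57 = 27.54 ft.
Hydraulic radius R = A/P = 94.61/27.54 = 3.435 ft.
From Manning's equation, S = [nQ / (1.486 A R^(2/3))]² = [0.027 × 999 / (1.486 × 94.61 × 3.435^(2/3))]² = 0.0071.

S = 0.0071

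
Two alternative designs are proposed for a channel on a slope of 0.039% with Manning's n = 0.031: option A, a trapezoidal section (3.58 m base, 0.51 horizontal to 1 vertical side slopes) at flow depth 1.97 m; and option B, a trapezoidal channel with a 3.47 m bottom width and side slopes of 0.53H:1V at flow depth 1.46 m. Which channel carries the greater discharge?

Channel A: With bottom width b = 3.58 m and side slope z = 0.51: A = (b + zy)y = (3.58 + 0.51×1.97)×1.97 = 9.032 m²; P = b + 2y√(1+z²) = 3.58 + 2×1.97×1.123 = 8.003 m. Hydraulic radius R = A/P = 9.032/8.003 = 1.129 m. Q_A = (1/0.031)·9.032·1.129^(2/3)·√0.00039 = 6.237 m³/s.
Channel B: With bottom width b = 3.47 m and side slope z = 0.53: A = (b + zy)y = (3.47 + 0.53×1.46)×1.46 = 6.196 m²; P = b + 2y√(1+z²) = 3.47 + 2×1.46×1.132 = 6.775 m. Hydraulic radius R = A/P = 6.196/6.775 = 0.9146 m. Q_B = (1/0.031)·6.196·0.9146^(2/3)·√0.00039 = 3.719 m³/s.
Q_A = 6.237 m³/s vs Q_B = 3.719 m³/s, so channel A carries more.

channel A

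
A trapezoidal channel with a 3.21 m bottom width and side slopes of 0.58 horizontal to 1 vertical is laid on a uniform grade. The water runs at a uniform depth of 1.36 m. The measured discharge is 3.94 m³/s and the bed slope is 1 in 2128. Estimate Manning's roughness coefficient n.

With bottom width b = 3.21 m and side slope z = 0.58: A = (b + zy)y = (3.21 + 0.58×1.36)×1.36 = 5.438 m²; P = b + 2y√(1+z²) = 3.21 + 2×1.36×1.156 = 6.354 m.
Hydraulic radius R = A/P = 5.438/6.354 = 0.8558 m.
Rearranging Manning's equation: n = (1/Q) A R^(2/3) S^(1/2) = (1/3.94) × 5.438 × 0.8558^(2/3) × √0.0004699 = 0.027.

n = 0.027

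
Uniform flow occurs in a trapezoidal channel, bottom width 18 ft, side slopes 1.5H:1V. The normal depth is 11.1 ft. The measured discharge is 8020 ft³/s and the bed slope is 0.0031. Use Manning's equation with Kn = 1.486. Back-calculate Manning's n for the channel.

n = 0.014

With bottom width b = 18 ft and side slope z = 1.5: A = (b + zy)y = (18 + 1.5×11.1)×11.1 = 384.6 ft²; P = b + 2y√(1+z²) = 18 + 2×11.1×1.803 = 58.02 ft.
Hydraulic radius R = A/P = 384.6/58.02 = 6.629 ft.
Rearranging Manning's equation: n = (1.486/Q) A R^(2/3) S^(1/2) = (1.486/8020) × 384.6 × 6.629^(2/3) × √0.0031 = 0.014.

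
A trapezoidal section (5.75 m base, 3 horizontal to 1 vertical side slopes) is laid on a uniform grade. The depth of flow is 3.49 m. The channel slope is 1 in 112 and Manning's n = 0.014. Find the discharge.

With bottom width b = 5.75 m and side slope z = 3: A = (b + zy)y = (5.75 + 3×3.49)×3.49 = 56.61 m²; P = b + 2y√(1+z²) = 5.75 + 2×3.49×3.162 = 27.82 m.
Hydraulic radius R = A/P = 56.61/27.82 = 2.035 m.
Manning's equation: Q = (1/n) A R^(2/3) S^(1/2) = (1/0.014) × 56.61 × 2.035^(2/3) × 0.008929^(1/2) = 613 m³/s.

Q = 613 m³/s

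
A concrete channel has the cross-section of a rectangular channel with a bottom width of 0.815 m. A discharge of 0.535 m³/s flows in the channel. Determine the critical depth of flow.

For a rectangular channel, critical depth y_c = (q²/g)^(1/3) where q = Q/b = 0.535/0.815 = 0.6564 m²/s.
So y_c = (0.6564²/9.81)^(1/3) = 0.353 m.

y_c = 0.353 m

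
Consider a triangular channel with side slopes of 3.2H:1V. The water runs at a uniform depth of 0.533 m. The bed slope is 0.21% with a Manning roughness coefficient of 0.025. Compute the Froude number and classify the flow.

For a triangular section with side slope z = 3.2: A = zy² = 3.2×0.533² = 0.9091 m²; P = 2y√(1+z²) = 2×0.533×3.353 = 3.574 m.
Hydraulic radius R = A/P = 0.9091/3.574 = 0.2544 m.
V = (1/n) R^(2/3) √S = (1/0.025) × 0.2544^(2/3) × √0.0021 = 0.7359 m/s. Hydraulic depth D_h = A/T = 0.9091/3.411 = 0.2665 m.
Froude number Fr = V/√(g·D_h) = 0.7359/√(9.81×0.2665) = 0.455, which is less than 1, so the flow is subcritical.

subcritical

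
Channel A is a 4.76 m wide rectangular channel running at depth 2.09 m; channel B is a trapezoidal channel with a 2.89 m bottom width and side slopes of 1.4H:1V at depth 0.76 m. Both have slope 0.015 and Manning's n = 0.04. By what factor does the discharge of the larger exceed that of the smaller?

5.32

Channel A: Flow area A = b·y = 4.76 × 2.09 = 9.948 m². Wetted perimeter P = b + 2y = 4.76 + 2×2.09 = 8.94 m. Hydraulic radius R = A/P = 9.948/8.94 = 1.113 m. Q_A = (1/0.04)·9.948·1.113^(2/3)·√0.015 = 32.71 m³/s.
Channel B: With bottom width b = 2.89 m and side slope z = 1.4: A = (b + zy)y = (2.89 + 1.4×0.76)×0.76 = 3.005 m²; P = b + 2y√(1+z²) = 2.89 + 2×0.76×1.72 = 5.505 m. Hydraulic radius R = A/P = 3.005/5.505 = 0.5459 m. Q_B = (1/0.04)·3.005·0.5459^(2/3)·√0.015 = 6.146 m³/s.
The larger discharge is 32.71 m³/s and the smaller is 6.146 m³/s; the ratio is 5.32.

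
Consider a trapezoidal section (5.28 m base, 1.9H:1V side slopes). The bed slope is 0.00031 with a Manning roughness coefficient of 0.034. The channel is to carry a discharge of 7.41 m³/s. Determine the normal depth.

y_n = 1.61 m

Manning's equation rearranged: A R^(2/3) = nQ / (1·√S) = 0.034 × 7.41 / (√0.00031) = 14.31.
At y = 1.32 m: A R^(2/3) = 9.858 — short.
At y = 1.96 m: A R^(2/3) = 20.9 — over.
At y = 1.61 m: A R^(2/3) = 14.32 — ≈ 14.31.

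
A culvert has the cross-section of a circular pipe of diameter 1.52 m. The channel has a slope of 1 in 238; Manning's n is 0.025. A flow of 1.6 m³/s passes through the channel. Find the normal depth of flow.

Manning's equation rearranged: A R^(2/3) = nQ / (1·√S) = 0.025 × 1.6 / (√0.004202) = 0.6171.
Trying y = 1 m: A R^(2/3) = 0.7325 — too large.
Trying y = 0.708 m: A R^(2/3) = 0.4213 — too small.
Trying y = 0.891 m: A R^(2/3) = 0.617 — ≈ 0.6171.

y_n = 0.891 m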